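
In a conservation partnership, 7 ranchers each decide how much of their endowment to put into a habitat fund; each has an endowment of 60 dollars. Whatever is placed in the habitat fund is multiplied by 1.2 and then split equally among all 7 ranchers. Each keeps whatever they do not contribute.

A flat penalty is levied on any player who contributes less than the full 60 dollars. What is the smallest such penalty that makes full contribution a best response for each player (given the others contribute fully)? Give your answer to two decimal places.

49.71 dollars

Given the others contribute fully, the best deviation is to contribute 0 (any partial contribution still incurs the fine and gives up units whose private return 0.1714 is below 1).
Deviating from 60 to 0 saves 60 dollars but forfeits the deviator's share of the drop in the habitat fund: 1.2/7 × 60 = 10.29.
So the deviation gain is 60 − 10.29 = 49.71, and the fine must be at least 49.71 dollars to wipe it out.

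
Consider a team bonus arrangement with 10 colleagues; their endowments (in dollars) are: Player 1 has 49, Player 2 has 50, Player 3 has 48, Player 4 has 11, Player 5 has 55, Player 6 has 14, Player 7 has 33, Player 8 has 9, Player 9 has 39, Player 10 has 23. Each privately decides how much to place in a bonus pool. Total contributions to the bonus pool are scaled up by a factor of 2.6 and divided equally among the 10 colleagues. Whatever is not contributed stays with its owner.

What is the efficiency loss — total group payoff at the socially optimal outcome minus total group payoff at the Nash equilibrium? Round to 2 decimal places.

The private return per contributed unit is 2.6/10 = 0.2600 < 1 for every player regardless of endowment, so the Nash equilibrium is zero contribution and the group total is Σ E_j = 49 + 50 + 48 + 11 + 55 + 14 + 33 + 9 + 39 + 23 = 331.
Each contributed unit returns 2.600 to the group, so the social optimum is full contribution by everyone: group total = 2.600 × 331 = 860.60.
Efficiency loss = (2.600 − 1) × 331 = 529.60.

529.60 dollars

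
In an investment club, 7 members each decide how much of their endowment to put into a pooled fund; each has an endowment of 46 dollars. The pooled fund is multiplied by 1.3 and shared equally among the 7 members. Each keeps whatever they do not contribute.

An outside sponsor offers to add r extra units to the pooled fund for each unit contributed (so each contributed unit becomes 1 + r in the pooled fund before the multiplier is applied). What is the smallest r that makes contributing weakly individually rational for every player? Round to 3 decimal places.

4.385

With matching at rate r, one contributed unit becomes (1 + r) in the pooled fund and returns 1.3 × (1 + r) / 7 to the contributor.
Setting this equal to 1: 1 + r = 7/1.3 = 5.3846.
So the minimum matching rate is r = 5.3846 − 1 = 4.385.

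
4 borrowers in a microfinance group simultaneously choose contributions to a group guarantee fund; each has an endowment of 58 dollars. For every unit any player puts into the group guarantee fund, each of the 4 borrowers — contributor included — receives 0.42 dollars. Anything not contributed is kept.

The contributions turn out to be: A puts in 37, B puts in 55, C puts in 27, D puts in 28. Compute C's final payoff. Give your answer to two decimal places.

92.74 dollars

Total contributed: 37 + 55 + 27 + 28 = 147.
Each receives 0.42 × 147 = 61.74 from the group guarantee fund.
C keeps 58 − 27 = 31, so C's payoff is 31 + 61.74 = 92.74.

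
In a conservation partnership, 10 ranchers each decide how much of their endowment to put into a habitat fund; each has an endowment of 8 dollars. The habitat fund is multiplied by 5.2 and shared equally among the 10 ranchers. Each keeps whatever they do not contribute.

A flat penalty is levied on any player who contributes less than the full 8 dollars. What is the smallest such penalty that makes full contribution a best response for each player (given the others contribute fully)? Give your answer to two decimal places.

3.84 dollars

Given the others contribute fully, the best deviation is to contribute 0 (any partial contribution still incurs the fine and gives up units whose private return 0.5200 is below 1).
Deviating from 8 to 0 saves 8 dollars but forfeits the deviator's share of the drop in the habitat fund: 5.2/10 × 8 = 4.16.
So the deviation gain is 8 − 4.16 = 3.84, and the fine must be at least 3.84 dollars to wipe it out.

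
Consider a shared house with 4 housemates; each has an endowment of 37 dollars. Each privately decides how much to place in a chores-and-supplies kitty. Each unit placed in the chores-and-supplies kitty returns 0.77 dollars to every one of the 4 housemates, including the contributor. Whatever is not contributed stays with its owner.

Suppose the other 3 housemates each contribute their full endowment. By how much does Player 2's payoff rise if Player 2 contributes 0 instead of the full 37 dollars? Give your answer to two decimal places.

8.51 dollars

Switching from a contribution of 37 to 0 lets Player 2 keep an extra 37 dollars, but lowers the chores-and-supplies kitty by 37, which costs Player 2 their own share of that drop: 0.77 × 37 = 28.49.
Net gain = 37 − 28.49 = 8.51. The private return per contributed unit (0.77) is below 1, so free-riding is indeed the best response regardless of what the others do.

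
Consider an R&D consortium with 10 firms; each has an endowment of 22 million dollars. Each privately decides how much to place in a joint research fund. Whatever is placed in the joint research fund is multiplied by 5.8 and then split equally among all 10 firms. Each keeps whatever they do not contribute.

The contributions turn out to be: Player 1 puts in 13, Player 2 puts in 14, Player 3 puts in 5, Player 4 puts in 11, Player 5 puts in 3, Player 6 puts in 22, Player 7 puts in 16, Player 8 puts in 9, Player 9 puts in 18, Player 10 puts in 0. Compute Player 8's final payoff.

77.38 million dollars

Total contributed: 13 + 14 + 5 + 11 + 3 + 22 + 16 + 9 + 18 + 0 = 111.
Each receives 5.8 × 111 / 10 = 64.38 from the joint research fund.
Player 8 keeps 22 − 9 = 13, so Player 8's payoff is 13 + 64.38 = 77.38.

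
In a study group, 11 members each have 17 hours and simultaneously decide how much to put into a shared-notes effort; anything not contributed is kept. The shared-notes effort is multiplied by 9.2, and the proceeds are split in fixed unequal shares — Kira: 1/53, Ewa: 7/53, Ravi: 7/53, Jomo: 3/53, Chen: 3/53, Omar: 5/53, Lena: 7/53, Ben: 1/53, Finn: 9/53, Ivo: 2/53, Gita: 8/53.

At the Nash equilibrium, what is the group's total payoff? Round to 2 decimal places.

884.00 hours

A player with share s gets back 9.2·s per unit contributed, so full contribution is dominant for anyone with s > 1/9.2 = 0.1087 and zero contribution is dominant for anyone below.
Ewa, Ravi, Lena, Finn and Gita are above the threshold, contributing 17 each; the remaining 6 contribute 0. Total contributed: 85.
The shared-notes effort pays out 9.2 × 85 = 782.00 in total (split across the unequal shares, but the aggregate is all that matters for the group sum).
The 6 free-riders keep 17 each, adding 102. Group total = 102 + 782.00 = 884.00.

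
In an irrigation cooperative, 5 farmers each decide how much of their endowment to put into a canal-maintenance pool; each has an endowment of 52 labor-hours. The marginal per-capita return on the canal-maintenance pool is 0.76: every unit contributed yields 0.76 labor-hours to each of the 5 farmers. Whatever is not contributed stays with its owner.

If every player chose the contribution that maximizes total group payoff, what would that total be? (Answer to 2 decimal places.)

988.00 labor-hours

Each contributed unit returns 3.800 to the group as a whole (0.76 to each of 5 players), which exceeds 1, so the social optimum is full contribution: group total = 3.800 × 260 = 988.00.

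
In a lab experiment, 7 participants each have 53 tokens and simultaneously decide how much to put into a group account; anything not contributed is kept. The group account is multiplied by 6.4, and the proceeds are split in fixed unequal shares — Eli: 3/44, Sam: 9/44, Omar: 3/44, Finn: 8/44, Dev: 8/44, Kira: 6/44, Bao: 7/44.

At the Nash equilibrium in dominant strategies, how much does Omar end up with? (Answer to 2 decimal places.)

Each unit j contributes comes back to j as 6.4 × (j's share), so j prefers to contribute only if that share exceeds 1/6.4 = 0.1563; otherwise keeping the unit dominates.
Sam, Finn, Dev and Bao clear that bar, contributing 53 each; the remaining 3 contribute 0. Total contributed: 212.
Omar keeps 53 and receives 6.4 × 212 × 3/44 = 92.51 from the group account, for a payoff of 145.51.

145.51 tokens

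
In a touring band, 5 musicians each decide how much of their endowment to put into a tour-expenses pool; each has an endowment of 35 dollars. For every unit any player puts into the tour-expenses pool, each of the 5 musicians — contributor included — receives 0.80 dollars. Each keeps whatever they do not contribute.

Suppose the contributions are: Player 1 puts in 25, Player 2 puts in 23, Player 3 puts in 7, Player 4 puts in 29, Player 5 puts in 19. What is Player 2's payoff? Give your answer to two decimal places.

Total contributed: 25 + 23 + 7 + 29 + 19 = 103.
Each receives 0.80 × 103 = 82.40 from the tour-expenses pool.
Player 2 keeps 35 − 23 = 12, so Player 2's payoff is 12 + 82.40 = 94.40.

94.40 dollars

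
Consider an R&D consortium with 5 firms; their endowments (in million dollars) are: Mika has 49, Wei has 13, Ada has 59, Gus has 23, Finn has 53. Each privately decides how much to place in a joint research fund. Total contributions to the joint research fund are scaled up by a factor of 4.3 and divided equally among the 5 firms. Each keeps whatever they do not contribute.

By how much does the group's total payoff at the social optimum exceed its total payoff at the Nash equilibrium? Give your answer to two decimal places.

The private return per contributed unit is 4.3/5 = 0.8600 < 1 for every player regardless of endowment, so the Nash equilibrium is zero contribution and the group total is Σ E_j = 49 + 13 + 59 + 23 + 53 = 197.
Each contributed unit returns 4.300 to the group, so the social optimum is full contribution by everyone: group total = 4.300 × 197 = 847.10.
Efficiency loss = (4.300 − 1) × 197 = 650.10.

650.10 million dollars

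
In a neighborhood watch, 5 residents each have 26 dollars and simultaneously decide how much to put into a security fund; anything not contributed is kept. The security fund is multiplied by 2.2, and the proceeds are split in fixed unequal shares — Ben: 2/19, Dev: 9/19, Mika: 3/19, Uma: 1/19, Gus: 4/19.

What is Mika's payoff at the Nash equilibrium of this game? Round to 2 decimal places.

For player j, contributing a unit is worthwhile iff 2.2 × (j's share) ≥ 1, i.e. iff j's share is at least 0.4545.
Dev alone (share 9/19) is above the threshold, contributing 26; the remaining 4 contribute 0. Total contributed: 26.
Mika keeps 26 and receives 2.2 × 26 × 3/19 = 9.03 from the security fund, for a payoff of 35.03.

35.03 dollars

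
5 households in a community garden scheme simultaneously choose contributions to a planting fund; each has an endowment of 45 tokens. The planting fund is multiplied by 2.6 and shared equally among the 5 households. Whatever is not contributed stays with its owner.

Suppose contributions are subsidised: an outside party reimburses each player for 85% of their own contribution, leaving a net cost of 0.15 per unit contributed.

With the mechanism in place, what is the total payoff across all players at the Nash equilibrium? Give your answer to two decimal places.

776.25 tokens

With the mechanism, a contributed unit returns (2.6/5) / 0.15 = 3.4667 per unit of net cost to the contributor — now above 1 — so contributing fully is weakly dominant for every player.
So the Nash equilibrium is full contribution by all 5; the group earns 5 × (45 × 0.85 + 2.6 × 45) = 776.25.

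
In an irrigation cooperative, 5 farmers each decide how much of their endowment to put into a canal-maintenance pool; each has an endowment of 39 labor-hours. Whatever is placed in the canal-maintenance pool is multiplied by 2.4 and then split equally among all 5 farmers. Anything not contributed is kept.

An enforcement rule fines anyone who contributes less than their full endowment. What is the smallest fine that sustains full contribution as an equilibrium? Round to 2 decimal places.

20.28 labor-hours

Given the others contribute fully, the best deviation is to contribute 0 (any partial contribution still incurs the fine and gives up units whose private return 0.4800 is below 1).
Deviating from 39 to 0 saves 39 labor-hours but forfeits the deviator's share of the drop in the canal-maintenance pool: 2.4/5 × 39 = 18.72.
So the deviation gain is 39 − 18.72 = 20.28, and the fine must be at least 20.28 labor-hours to wipe it out.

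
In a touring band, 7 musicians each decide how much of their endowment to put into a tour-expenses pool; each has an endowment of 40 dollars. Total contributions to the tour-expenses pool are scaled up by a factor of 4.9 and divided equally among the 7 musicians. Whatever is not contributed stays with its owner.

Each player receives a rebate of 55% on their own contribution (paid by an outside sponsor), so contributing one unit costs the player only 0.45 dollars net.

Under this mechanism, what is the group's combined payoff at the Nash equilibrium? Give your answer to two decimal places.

With the mechanism, a contributed unit returns (4.9/7) / 0.45 = 1.5556 per unit of net cost to the contributor — now above 1 — so contributing fully is weakly dominant for every player.
At the Nash equilibrium everyone contributes 40. Group total payoff = 7 × (40 × 0.55 + 4.9 × 40) = 1526.00.

1526.00 dollars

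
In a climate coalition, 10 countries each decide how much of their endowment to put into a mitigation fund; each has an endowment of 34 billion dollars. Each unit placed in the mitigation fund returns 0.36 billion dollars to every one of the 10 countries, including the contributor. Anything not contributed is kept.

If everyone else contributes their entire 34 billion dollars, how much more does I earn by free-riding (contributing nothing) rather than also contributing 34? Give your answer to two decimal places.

21.76 billion dollars

Switching from a contribution of 34 to 0 lets I keep an extra 34 billion dollars, but lowers the mitigation fund by 34, which costs I their own share of that drop: 0.36 × 34 = 12.24.
Net gain = 34 − 12.24 = 21.76. The private return per contributed unit (0.36) is below 1, so free-riding is indeed the best response regardless of what the others do.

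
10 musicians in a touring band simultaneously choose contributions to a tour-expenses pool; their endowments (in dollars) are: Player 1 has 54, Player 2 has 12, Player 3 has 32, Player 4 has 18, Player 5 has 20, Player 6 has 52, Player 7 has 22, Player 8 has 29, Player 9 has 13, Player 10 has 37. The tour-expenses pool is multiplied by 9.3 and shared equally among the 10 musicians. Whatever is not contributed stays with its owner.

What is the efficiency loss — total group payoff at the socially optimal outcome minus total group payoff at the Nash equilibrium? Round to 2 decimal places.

The private return per contributed unit is 9.3/10 = 0.9300 < 1 for every player regardless of endowment, so the Nash equilibrium is zero contribution and the group total is Σ E_j = 54 + 12 + 32 + 18 + 20 + 52 + 22 + 29 + 13 + 37 = 289.
Each contributed unit returns 9.300 to the group, so the social optimum is full contribution by everyone: group total = 9.300 × 289 = 2687.70.
Efficiency loss = (9.300 − 1) × 289 = 2398.70.

2398.70 dollars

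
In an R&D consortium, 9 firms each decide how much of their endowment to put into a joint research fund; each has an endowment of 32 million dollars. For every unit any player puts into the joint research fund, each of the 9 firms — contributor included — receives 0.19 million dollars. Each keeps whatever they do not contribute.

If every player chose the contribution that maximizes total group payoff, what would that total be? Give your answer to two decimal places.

Each contributed unit returns 1.710 to the group as a whole (0.19 to each of 9 players), which exceeds 1, so the social optimum is full contribution: group total = 1.710 × 288 = 492.48.

492.48 million dollars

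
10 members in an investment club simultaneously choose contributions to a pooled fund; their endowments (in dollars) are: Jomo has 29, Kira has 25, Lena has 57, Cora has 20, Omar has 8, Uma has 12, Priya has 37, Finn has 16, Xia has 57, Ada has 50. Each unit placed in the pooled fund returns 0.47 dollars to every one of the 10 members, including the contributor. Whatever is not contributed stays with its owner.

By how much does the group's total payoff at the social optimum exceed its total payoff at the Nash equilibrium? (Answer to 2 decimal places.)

The private return per contributed unit is 0.47 < 1 for everyone, so the Nash equilibrium is zero contribution and the group total is Σ E_j = 29 + 25 + 57 + 20 + 8 + 12 + 37 + 16 + 57 + 50 = 311.
Each contributed unit returns 4.700 to the group, so the social optimum is full contribution by everyone: group total = 4.700 × 311 = 1461.70.
Efficiency loss = (4.700 − 1) × 311 = 1150.70.

1150.70 dollars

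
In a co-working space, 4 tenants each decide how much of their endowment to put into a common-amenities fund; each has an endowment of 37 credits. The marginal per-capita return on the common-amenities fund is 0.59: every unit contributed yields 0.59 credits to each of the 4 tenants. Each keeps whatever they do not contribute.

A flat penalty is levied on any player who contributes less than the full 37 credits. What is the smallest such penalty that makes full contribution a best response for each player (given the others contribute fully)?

15.17 credits

Given the others contribute fully, the best deviation is to contribute 0 (any partial contribution still incurs the fine and gives up units whose private return 0.59 is below 1).
Deviating from 37 to 0 saves 37 credits but forfeits the deviator's share of the drop in the common-amenities fund: 0.59 × 37 = 21.83.
So the deviation gain is 37 − 21.83 = 15.17, and the fine must be at least 15.17 credits to wipe it out.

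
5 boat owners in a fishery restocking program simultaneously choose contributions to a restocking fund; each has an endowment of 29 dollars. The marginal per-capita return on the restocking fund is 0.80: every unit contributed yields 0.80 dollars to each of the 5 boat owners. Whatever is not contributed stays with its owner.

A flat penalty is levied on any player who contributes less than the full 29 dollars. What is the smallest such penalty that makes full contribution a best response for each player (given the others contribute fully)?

Given the others contribute fully, the best deviation is to contribute 0 (any partial contribution still incurs the fine and gives up units whose private return 0.80 is below 1).
Deviating from 29 to 0 saves 29 dollars but forfeits the deviator's share of the drop in the restocking fund: 0.80 × 29 = 23.20.
So the deviation gain is 29 − 23.20 = 5.80, and the fine must be at least 5.80 dollars to wipe it out.

5.80 dollars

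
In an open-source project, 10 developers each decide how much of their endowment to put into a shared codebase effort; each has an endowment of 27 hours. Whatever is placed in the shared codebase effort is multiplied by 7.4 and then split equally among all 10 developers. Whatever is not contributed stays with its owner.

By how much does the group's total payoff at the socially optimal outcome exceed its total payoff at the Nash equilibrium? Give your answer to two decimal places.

Each contributed unit returns 7.4/10 = 0.7400 to its contributor — below 1 — so contributing 0 is dominant for every player. At the Nash equilibrium everyone keeps their 27, and the group total is 10 × 27 = 270.
Each contributed unit returns 7.400 to the group as a whole (0.7400 to each of 10 players), which exceeds 1, so the social optimum is full contribution: group total = 7.400 × 270 = 1998.00.
Efficiency loss = 1998.00 − 270 = 1728.00.

1728.00 hours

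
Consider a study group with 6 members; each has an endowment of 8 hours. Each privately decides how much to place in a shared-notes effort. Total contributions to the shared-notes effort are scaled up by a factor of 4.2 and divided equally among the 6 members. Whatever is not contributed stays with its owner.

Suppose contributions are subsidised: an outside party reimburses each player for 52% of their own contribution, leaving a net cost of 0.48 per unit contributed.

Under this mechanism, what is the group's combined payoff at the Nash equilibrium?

With the mechanism, a contributed unit returns (4.2/6) / 0.48 = 1.4583 per unit of net cost to the contributor — now above 1 — so contributing fully is weakly dominant for every player.
So the Nash equilibrium is full contribution by all 6; the group earns 6 × (8 × 0.52 + 4.2 × 8) = 226.56.

226.56 hours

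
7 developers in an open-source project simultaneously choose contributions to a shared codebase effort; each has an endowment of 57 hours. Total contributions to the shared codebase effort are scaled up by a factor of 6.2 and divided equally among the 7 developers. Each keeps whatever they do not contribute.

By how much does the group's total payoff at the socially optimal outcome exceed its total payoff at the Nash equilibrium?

Each contributed unit returns 6.2/7 = 0.8857 to its contributor — below 1 — so contributing 0 is dominant for every player. At the Nash equilibrium everyone keeps their 57, and the group total is 7 × 57 = 399.
Each contributed unit returns 6.200 to the group as a whole (0.8857 to each of 7 players), which exceeds 1, so the social optimum is full contribution: group total = 6.200 × 399 = 2473.80.
Efficiency loss = 2473.80 − 399 = 2074.80.

2074.80 hours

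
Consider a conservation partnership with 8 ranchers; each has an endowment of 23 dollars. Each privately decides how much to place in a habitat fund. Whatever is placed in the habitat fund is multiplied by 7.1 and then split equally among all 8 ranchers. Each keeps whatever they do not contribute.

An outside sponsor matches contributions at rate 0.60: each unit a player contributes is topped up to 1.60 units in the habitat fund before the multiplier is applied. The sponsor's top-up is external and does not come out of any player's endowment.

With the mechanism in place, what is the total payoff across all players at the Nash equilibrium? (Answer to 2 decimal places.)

2090.24 dollars

With the mechanism, a contributed unit returns 7.1 × 1.60 / 8 = 1.4200 per unit of net cost to the contributor — now above 1 — so contributing fully is weakly dominant for every player.
So the Nash equilibrium is full contribution by all 8; the group earns 7.1 × 1.60 × 184 = 2090.24.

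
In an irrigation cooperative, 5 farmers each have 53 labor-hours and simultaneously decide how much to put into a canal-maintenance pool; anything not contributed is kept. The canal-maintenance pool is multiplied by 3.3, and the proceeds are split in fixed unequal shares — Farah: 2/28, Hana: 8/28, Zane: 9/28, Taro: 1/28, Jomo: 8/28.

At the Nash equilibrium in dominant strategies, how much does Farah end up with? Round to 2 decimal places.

Player j's private return per contributed unit is 3.3 × (j's share). Contributing is weakly dominant for j when that share is at least 1/3.3 = 0.3030, and contributing 0 is dominant otherwise.
Zane alone (share 9/28) is above the threshold, contributing 53; the remaining 4 contribute 0. Total contributed: 53.
Farah keeps 53 and receives 3.3 × 53 × 2/28 = 12.49 from the canal-maintenance pool, for a payoff of 65.49.

65.49 labor-hours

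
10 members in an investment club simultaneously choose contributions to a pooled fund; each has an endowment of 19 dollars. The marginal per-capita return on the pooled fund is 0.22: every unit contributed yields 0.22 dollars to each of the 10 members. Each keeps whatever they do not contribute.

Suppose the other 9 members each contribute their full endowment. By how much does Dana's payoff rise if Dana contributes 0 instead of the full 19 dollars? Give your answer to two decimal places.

14.82 dollars

Switching from a contribution of 19 to 0 lets Dana keep an extra 19 dollars, but lowers the pooled fund by 19, which costs Dana their own share of that drop: 0.22 × 19 = 4.18.
Net gain = 19 − 4.18 = 14.82. The private return per contributed unit (0.22) is below 1, so free-riding is indeed the best response regardless of what the others do.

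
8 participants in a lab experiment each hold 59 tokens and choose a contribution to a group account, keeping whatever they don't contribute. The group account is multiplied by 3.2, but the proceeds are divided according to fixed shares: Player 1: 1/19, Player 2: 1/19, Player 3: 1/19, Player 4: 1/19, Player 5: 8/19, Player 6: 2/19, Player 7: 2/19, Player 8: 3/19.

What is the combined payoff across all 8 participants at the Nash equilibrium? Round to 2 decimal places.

601.80 tokens

For player j, contributing a unit is worthwhile iff 3.2 × (j's share) ≥ 1, i.e. iff j's share is at least 0.3125.
The only share above 0.3125 is Player 5's 8/19, contributing 59; the remaining 7 contribute 0. Total contributed: 59.
The group account pays out 3.2 × 59 = 188.80 in total (split across the unequal shares, but the aggregate is all that matters for the group sum).
The 7 free-riders keep 59 each, adding 413. Group total = 413 + 188.80 = 601.80.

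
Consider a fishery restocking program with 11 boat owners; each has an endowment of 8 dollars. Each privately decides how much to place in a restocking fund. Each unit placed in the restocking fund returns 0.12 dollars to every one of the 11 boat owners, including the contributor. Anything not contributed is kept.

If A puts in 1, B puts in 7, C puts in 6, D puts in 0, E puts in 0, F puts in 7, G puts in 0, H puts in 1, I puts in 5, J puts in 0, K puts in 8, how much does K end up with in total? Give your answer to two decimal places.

Total contributed: 1 + 7 + 6 + 0 + 0 + 7 + 0 + 1 + 5 + 0 + 8 = 35.
Each receives 0.12 × 35 = 4.20 from the restocking fund.
K keeps 8 − 8 = 0, so K's payoff is 0 + 4.20 = 4.20.

4.20 dollars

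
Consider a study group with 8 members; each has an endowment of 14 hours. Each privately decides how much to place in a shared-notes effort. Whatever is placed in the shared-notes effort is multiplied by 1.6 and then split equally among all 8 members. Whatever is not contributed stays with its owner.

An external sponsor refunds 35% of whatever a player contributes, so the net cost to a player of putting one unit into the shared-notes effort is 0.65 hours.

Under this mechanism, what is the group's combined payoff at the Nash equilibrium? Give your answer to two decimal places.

112.00 hours

Even with the mechanism, each unit contributed returns only (1.6/8) / 0.65 = 0.3077 per unit of net cost, so contributing nothing is still dominant.
At the Nash equilibrium no one contributes; group total payoff = 8 × 14 = 112.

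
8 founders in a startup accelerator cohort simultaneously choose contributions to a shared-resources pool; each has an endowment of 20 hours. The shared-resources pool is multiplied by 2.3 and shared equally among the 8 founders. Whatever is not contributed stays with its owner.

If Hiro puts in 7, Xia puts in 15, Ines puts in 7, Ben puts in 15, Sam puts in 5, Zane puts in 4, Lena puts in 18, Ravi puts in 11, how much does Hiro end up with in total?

36.58 hours

Total contributed: 7 + 15 + 7 + 15 + 5 + 4 + 18 + 11 = 82.
Each receives 2.3 × 82 / 8 = 23.58 from the shared-resources pool.
Hiro keeps 20 − 7 = 13, so Hiro's payoff is 13 + 23.58 = 36.58.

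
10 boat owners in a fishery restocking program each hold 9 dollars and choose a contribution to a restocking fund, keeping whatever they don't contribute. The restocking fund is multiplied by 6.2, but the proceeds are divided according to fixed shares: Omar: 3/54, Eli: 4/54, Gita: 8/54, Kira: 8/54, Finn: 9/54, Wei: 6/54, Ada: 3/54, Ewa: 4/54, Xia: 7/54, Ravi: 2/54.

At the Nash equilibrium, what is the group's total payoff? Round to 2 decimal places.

Each unit j contributes comes back to j as 6.2 × (j's share), so j prefers to contribute only if that share exceeds 1/6.2 = 0.1613; otherwise keeping the unit dominates.
Only Finn (9/54) clears that bar, contributing 9; the remaining 9 contribute 0. Total contributed: 9.
The restocking fund pays out 6.2 × 9 = 55.80 in total (split across the unequal shares, but the aggregate is all that matters for the group sum).
The 9 free-riders keep 9 each, adding 81. Group total = 81 + 55.80 = 136.80.

136.80 dollars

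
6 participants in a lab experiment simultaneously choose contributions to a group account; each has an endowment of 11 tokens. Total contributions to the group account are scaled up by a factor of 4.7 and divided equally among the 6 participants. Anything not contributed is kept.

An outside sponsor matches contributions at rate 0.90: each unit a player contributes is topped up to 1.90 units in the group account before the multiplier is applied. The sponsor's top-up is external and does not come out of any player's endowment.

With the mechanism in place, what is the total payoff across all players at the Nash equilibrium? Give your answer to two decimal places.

Under the mechanism each unit contributed yields 4.7 × 1.90 / 6 = 1.4883 back to its contributor per unit of net cost, which exceeds 1, making full contribution the dominant choice for everyone.
At the Nash equilibrium everyone contributes 11. Group total payoff = 4.7 × 1.90 × 66 = 589.38.

589.38 tokens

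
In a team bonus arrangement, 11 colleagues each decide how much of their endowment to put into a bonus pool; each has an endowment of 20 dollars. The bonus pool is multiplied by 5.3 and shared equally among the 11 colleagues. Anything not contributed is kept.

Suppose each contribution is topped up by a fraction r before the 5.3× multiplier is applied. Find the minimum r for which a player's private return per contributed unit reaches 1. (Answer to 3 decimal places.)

With matching at rate r, one contributed unit becomes (1 + r) in the bonus pool and returns 5.3 × (1 + r) / 11 to the contributor.
Setting this equal to 1: 1 + r = 11/5.3 = 2.0755.
So the minimum matching rate is r = 2.0755 − 1 = 1.075.

1.075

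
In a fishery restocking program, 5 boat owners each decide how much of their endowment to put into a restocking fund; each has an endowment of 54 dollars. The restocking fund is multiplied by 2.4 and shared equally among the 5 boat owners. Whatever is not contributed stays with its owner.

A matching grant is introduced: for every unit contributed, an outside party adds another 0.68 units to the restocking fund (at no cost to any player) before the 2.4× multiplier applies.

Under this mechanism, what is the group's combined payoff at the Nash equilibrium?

270.00 dollars

The effective private return is 2.4 × 1.68 / 5 = 0.8064, which is still under 1, so the mechanism doesn't change anyone's dominant strategy: zero contribution.
At the Nash equilibrium no one contributes; group total payoff = 5 × 54 = 270.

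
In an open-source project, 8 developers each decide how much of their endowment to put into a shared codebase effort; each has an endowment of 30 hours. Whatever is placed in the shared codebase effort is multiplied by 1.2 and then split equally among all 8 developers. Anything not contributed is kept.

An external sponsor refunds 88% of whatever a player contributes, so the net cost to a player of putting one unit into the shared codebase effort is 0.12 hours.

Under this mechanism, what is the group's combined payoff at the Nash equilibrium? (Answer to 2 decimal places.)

499.20 hours

The effective private return per unit is now (1.2/8) / 0.12 = 1.2500 > 1, so every player's dominant strategy flips to full contribution.
At the Nash equilibrium everyone contributes 30. Group total payoff = 8 × (30 × 0.88 + 1.2 × 30) = 499.20.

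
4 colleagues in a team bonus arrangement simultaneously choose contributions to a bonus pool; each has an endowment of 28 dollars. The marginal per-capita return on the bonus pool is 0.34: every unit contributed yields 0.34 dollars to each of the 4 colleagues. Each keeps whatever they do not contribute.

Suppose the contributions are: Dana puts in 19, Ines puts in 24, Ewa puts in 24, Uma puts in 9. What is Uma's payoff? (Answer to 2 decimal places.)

44.84 dollars

Total contributed: 19 + 24 + 24 + 9 = 76.
Each receives 0.34 × 76 = 25.84 from the bonus pool.
Uma keeps 28 − 9 = 19, so Uma's payoff is 19 + 25.84 = 44.84.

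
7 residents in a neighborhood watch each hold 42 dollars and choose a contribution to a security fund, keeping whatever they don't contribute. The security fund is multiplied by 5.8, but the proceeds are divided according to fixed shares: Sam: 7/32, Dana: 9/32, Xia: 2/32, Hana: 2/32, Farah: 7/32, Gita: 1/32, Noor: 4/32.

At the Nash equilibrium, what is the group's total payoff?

Each unit j contributes comes back to j as 5.8 × (j's share), so j prefers to contribute only if that share exceeds 1/5.8 = 0.1724; otherwise keeping the unit dominates.
Sam, Dana and Farah are above the threshold, contributing 42 each; the remaining 4 contribute 0. Total contributed: 126.
The security fund pays out 5.8 × 126 = 730.80 in total (split across the unequal shares, but the aggregate is all that matters for the group sum).
The 4 free-riders keep 42 each, adding 168. Group total = 168 + 730.80 = 898.80.

898.80 dollars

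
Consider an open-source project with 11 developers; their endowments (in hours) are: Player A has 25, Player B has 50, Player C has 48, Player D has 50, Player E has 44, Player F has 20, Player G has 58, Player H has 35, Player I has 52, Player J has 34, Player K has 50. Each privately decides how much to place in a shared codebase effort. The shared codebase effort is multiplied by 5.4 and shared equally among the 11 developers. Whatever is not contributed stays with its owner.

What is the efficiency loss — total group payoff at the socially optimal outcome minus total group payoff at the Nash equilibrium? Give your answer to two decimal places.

The private return per contributed unit is 5.4/11 = 0.4909 < 1 for every player regardless of endowment, so the Nash equilibrium is zero contribution and the group total is Σ E_j = 25 + 50 + 48 + 50 + 44 + 20 + 58 + 35 + 52 + 34 + 50 = 466.
Each contributed unit returns 5.400 to the group, so the social optimum is full contribution by everyone: group total = 5.400 × 466 = 2516.40.
Efficiency loss = (5.400 − 1) × 466 = 2050.40.

2050.40 hours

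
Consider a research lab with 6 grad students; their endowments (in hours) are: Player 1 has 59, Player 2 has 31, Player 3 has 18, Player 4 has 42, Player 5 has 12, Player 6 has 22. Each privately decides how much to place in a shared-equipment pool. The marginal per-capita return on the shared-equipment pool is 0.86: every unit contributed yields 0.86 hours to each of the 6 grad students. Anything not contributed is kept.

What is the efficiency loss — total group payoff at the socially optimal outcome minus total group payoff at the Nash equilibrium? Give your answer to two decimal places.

765.44 hours

The private return per contributed unit is 0.86 < 1 for everyone, so the Nash equilibrium is zero contribution and the group total is Σ E_j = 59 + 31 + 18 + 42 + 12 + 22 = 184.
Each contributed unit returns 5.160 to the group, so the social optimum is full contribution by everyone: group total = 5.160 × 184 = 949.44.
Efficiency loss = (5.160 − 1) × 184 = 765.44.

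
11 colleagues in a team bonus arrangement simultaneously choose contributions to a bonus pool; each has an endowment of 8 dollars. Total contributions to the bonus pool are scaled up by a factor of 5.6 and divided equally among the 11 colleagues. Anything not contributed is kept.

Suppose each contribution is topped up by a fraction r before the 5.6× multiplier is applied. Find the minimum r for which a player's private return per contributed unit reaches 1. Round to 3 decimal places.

With matching at rate r, one contributed unit becomes (1 + r) in the bonus pool and returns 5.6 × (1 + r) / 11 to the contributor.
Setting this equal to 1: 1 + r = 11/5.6 = 1.9643.
So the minimum matching rate is r = 1.9643 − 1 = 0.964.

0.964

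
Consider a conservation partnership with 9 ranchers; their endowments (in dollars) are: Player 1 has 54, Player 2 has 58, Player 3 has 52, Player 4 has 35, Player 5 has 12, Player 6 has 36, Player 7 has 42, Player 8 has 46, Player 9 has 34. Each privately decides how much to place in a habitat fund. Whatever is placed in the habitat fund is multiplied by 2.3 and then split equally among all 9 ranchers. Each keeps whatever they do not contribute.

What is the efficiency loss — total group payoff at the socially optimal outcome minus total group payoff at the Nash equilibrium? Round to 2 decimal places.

479.70 dollars

The private return per contributed unit is 2.3/9 = 0.2556 < 1 for every player regardless of endowment, so the Nash equilibrium is zero contribution and the group total is Σ E_j = 54 + 58 + 52 + 35 + 12 + 36 + 42 + 46 + 34 = 369.
Each contributed unit returns 2.300 to the group, so the social optimum is full contribution by everyone: group total = 2.300 × 369 = 848.70.
Efficiency loss = (2.300 − 1) × 369 = 479.70.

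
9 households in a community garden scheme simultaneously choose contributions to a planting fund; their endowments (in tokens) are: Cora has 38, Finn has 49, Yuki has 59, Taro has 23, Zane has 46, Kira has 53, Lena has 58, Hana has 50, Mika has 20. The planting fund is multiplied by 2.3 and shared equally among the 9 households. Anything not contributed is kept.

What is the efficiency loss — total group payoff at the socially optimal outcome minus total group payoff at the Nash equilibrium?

The private return per contributed unit is 2.3/9 = 0.2556 < 1 for every player regardless of endowment, so the Nash equilibrium is zero contribution and the group total is Σ E_j = 38 + 49 + 59 + 23 + 46 + 53 + 58 + 50 + 20 = 396.
Each contributed unit returns 2.300 to the group, so the social optimum is full contribution by everyone: group total = 2.300 × 396 = 910.80.
Efficiency loss = (2.300 − 1) × 396 = 514.80.

514.80 tokens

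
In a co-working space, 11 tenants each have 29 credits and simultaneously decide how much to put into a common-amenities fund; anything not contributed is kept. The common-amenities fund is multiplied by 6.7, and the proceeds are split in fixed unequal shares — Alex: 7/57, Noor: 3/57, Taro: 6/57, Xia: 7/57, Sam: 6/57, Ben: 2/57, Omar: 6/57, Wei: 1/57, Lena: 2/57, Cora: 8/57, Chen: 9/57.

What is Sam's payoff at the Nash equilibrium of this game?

Each unit j contributes comes back to j as 6.7 × (j's share), so j prefers to contribute only if that share exceeds 1/6.7 = 0.1493; otherwise keeping the unit dominates.
Chen alone (share 9/57) is above the threshold, contributing 29; the remaining 10 contribute 0. Total contributed: 29.
Sam keeps 29 and receives 6.7 × 29 × 6/57 = 20.45 from the common-amenities fund, for a payoff of 49.45.

49.45 credits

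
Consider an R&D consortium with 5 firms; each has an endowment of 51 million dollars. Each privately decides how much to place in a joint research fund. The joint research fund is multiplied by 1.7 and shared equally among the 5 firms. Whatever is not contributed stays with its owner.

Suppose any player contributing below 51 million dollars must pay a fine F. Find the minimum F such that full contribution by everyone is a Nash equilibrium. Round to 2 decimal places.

Given the others contribute fully, the best deviation is to contribute 0 (any partial contribution still incurs the fine and gives up units whose private return 0.3400 is below 1).
Deviating from 51 to 0 saves 51 million dollars but forfeits the deviator's share of the drop in the joint research fund: 1.7/5 × 51 = 17.34.
So the deviation gain is 51 − 17.34 = 33.66, and the fine must be at least 33.66 million dollars to wipe it out.

33.66 million dollars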